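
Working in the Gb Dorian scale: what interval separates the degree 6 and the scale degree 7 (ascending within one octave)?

minor 2nd

The scale runs Gb Ab Bbb Cb Db Eb Fb.
So we need the interval from Eb up to Fb.
2 letter names make it a second; at 1 semitone (a half step narrower than major) the quality is minor.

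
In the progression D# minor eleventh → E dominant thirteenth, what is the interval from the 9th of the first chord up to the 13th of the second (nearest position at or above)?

The 9th of D# minor eleventh is E#; the 13th of E dominant thirteenth is C#.
From E# to C#: 8 semitones over a sixth = minor.

minor sixth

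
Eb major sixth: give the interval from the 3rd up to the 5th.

minor third

Eb6 is spelled Eb G Bb C.
The 3rd is G and the 5th is Bb.
From G to Bb: 3 semitones over a third = minor.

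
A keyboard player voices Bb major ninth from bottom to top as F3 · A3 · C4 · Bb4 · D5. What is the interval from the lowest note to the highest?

major thirteenth

The outer voices are F3 and D5.
From F to D is 21 semitones, exactly the major thirteenth.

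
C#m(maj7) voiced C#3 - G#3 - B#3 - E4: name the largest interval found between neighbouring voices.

P5

Adjacent intervals: C#3→G#3 = perfect fifth; G#3→B#3 = major third; B#3→E4 = diminished fourth.
The largest is C#3 to G#3, a perfect fifth (7 semitones).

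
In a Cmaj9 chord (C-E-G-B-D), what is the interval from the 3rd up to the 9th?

That puts E below D.
E up to D is 10 semitones, a half step narrower than a major seventh, so the interval is minor.

minor seventh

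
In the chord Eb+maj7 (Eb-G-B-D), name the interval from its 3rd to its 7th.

So we need the interval from G up to D.
Counting 5 letters and 7 half steps from G gives a perfect fifth.

perfect 5th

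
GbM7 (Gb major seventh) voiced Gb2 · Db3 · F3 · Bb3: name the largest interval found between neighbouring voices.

P5

Adjacent intervals: Gb2→Db3 = perfect fifth; Db3→F3 = major third; F3→Bb3 = perfect fourth.
The largest is Gb2 to Db3, a perfect fifth (7 semitones).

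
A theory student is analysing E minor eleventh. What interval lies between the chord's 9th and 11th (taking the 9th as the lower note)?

minor 3rd

E minor eleventh is spelled E–G–B–D–F#–A.
The 9th is F# and the 11th is A.
From F# to A: 3 semitones over a third = minor.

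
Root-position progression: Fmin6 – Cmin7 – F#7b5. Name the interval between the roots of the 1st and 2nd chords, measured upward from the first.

perfect fifth

The roots are F and C.
From F to C is 7 semitones, exactly the perfect fifth.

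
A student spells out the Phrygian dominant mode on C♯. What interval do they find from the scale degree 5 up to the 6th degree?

The scale runs C♯ D E♯ F♯ G♯ A B.
The scale degree 5 is G♯ and the 6th scale degree is A.
2 letter names make it a second; at 1 semitone (a half step narrower than major) the quality is minor.

minor 2nd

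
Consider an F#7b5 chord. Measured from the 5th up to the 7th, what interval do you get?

major 3rd

F#7b5 (F# dominant seventh flat five) is spelled F#-A#-C-E.
That puts C below E.
From C to E is 4 semitones, exactly the major third.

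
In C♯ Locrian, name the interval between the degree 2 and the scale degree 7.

major sixth

The scale runs C♯ D E F♯ G A B.
That puts D below B.
Counting 6 letters and 9 half steps from D gives a major sixth.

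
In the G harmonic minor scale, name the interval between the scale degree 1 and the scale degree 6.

minor sixth

G harmonic minor: G A Bb C D Eb F#.
Scale degree 1 = G; 6th scale degree = Eb.
G up to Eb is 8 semitones, a half step narrower than a major sixth, so the interval is minor.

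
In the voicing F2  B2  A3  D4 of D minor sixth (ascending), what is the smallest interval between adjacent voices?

Adjacent intervals: F2→B2 = augmented fourth; B2→A3 = minor seventh; A3→D4 = perfect fourth.
The smallest is A3 to D4, a perfect fourth (5 semitones).

P4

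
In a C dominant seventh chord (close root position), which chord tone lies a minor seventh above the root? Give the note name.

The chord tones of C dominant seventh are C E G Bb.
The root is C. A minor seventh above C is Bb.
Bb is the chord's 7th.

Bb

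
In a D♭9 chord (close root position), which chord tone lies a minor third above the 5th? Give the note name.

D♭9 (D♭ dominant ninth): D♭-F-A♭-C♭-E♭.
The 5th is A♭. A minor third above A♭ is C♭.
C♭ is the chord's 7th.

Cb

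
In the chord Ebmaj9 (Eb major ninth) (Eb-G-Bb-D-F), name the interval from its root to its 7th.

M7

That puts Eb below D.
From Eb to D is 11 semitones, exactly the major seventh.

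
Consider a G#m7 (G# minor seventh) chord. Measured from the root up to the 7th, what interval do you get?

m7

G#m7: G#-B-D#-F#.
So we need the interval from G# up to F#.
From G# to F#: 10 semitones over a seventh = minor.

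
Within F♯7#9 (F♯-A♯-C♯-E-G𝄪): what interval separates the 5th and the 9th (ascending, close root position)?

augmented fifth

The 5th is C♯ and the 9th is G𝄪.
5 letter names make it a fifth; at 8 semitones (a half step wider than perfect) the quality is augmented.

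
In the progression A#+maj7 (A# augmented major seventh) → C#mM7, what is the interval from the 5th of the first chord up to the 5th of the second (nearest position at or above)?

A#+maj7 (A# augmented major seventh) has E## as its 5th, and C#mM7 has G# as its 5th.
3 letter names make it a third; at 2 semitones (a whole step narrower than major) the quality is diminished.

diminished 3rd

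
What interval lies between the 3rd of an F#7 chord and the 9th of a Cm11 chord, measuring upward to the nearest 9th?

F#7 has A# as its 3rd, and Cm11 has D as its 9th.
4 letter names make it a fourth; at 4 semitones (a half step narrower than perfect) the quality is diminished.

diminished fourth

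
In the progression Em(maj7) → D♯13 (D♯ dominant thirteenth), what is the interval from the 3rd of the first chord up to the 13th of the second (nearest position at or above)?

A3

The 3rd of Em(maj7) is G; the 13th of D♯13 (D♯ dominant thirteenth) is B♯.
3 letter names make it a third; at 5 semitones (a half step wider than major) the quality is augmented.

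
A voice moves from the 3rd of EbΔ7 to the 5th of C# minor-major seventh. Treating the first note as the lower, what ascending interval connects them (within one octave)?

augmented unison

EbΔ7 has G as its 3rd, and C# minor-major seventh has G# as its 5th.
1 letter names make it a unison; at 1 semitone (a half step wider than perfect) the quality is augmented.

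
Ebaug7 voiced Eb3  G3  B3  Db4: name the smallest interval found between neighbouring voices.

Adjacent intervals: Eb3→G3 = major third; G3→B3 = major third; B3→Db4 = diminished third.
The smallest is B3 to Db4, a diminished third (2 semitones).

diminished third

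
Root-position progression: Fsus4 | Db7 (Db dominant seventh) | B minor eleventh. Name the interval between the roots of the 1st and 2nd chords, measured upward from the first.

minor 6th

The roots are F and Db.
F up to Db is 8 semitones, a half step narrower than a major sixth, so the interval is minor.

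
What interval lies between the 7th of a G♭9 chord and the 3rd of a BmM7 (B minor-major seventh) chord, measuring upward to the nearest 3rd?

G♭9 has F♭ as its 7th, and BmM7 (B minor-major seventh) has D as its 3rd.
6 letter names make it a sixth; at 10 semitones (a half step wider than major) the quality is augmented.

augmented sixth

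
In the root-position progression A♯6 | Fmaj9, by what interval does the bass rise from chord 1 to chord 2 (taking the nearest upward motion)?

diminished sixth

The roots are A♯ and F.
From A♯ to F: 7 semitones over a sixth = diminished.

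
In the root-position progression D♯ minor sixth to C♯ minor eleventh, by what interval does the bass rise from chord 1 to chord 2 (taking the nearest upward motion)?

m7

The roots are D♯ and C♯.
From D♯ to C♯: 10 semitones over a seventh = minor.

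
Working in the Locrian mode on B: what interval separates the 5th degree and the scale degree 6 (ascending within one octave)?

major second

B locrian: B C D E F G A.
So we need the interval from F up to G.
F up to G spans 2 letter names and 2 semitones — a major second.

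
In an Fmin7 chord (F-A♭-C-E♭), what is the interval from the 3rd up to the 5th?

3rd = A♭; 5th = C.
From A♭ to C is 4 semitones, exactly the major third.

major third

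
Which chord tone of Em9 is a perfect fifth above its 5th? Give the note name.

F#

The chord tones of Emin9 are E G B D F#.
The 5th is B. A perfect fifth above B is F#.
F# is the chord's 9th.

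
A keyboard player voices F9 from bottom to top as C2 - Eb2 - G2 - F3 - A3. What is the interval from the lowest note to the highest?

The outer voices are C2 and A3.
C up to A spans 13 letter names and 21 semitones — a major thirteenth.

major thirteenth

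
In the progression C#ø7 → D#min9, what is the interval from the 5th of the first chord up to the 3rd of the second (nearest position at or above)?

major 7th

C#ø7 has G as its 5th, and D#min9 has F# as its 3rd.
From G to F# is 11 semitones, exactly the major seventh.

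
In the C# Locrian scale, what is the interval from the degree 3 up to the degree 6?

The scale runs C# D E F# G A B.
The degree 3 is E and the scale degree 6 is A.
Counting 4 letters and 5 half steps from E gives a perfect fourth.

P4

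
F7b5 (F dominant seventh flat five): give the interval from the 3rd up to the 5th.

F7b5 is spelled F-A-C♭-E♭.
That puts A below C♭.
From A to C♭: 2 semitones over a third = diminished.

diminished third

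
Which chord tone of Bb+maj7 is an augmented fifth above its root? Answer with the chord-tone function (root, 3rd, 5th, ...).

The chord tones of Bb augmented major seventh are Bb, D, F#, A.
The root is Bb. An augmented fifth above Bb is F#.
F# is the chord's 5th.

5th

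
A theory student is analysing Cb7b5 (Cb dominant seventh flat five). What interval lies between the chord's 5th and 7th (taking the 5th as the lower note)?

Spelling the chord: Cb Eb Gbb Bbb.
5th = Gbb; 7th = Bbb.
Counting 3 letters and 4 half steps from Gbb gives a major third.

major third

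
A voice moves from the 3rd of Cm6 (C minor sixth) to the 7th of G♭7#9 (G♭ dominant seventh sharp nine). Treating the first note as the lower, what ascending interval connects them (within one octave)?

m2

The 3rd of Cm6 (C minor sixth) is E♭; the 7th of G♭7#9 (G♭ dominant seventh sharp nine) is F♭.
2 letter names make it a second; at 1 semitone (a half step narrower than major) the quality is minor.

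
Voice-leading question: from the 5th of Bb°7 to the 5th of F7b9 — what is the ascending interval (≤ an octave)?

augmented fifth

The 5th of Bb°7 is Fb; the 5th of F7b9 is C.
Fb up to C is 8 semitones, a half step wider than a perfect fifth, so the interval is augmented.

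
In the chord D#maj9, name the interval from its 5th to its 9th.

P5

D#maj9 (D# major ninth): D#, F##, A#, C##, E#.
The 5th is A# and the 9th is E#.
Counting 5 letters and 7 half steps from A# gives a perfect fifth.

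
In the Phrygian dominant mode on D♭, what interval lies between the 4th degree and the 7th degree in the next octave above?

perfect eleventh

The scale runs D♭ E𝄫 F G♭ A♭ B𝄫 C♭.
The 4th degree is G♭ and the degree 7 (up an octave) is C♭.
Counting 11 letters and 17 half steps from G♭ gives a perfect eleventh.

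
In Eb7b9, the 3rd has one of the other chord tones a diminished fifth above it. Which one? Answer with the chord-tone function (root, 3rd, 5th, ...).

7th

Eb dominant seventh flat nine is spelled Eb-G-Bb-Db-Fb.
The 3rd is G. A diminished fifth above G is Db.
Db is the chord's 7th.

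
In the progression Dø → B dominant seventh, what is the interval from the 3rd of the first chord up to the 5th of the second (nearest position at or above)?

Dø has F as its 3rd, and B dominant seventh has F# as its 5th.
From F to F#: 1 semitone over a unison = augmented.

augmented 1st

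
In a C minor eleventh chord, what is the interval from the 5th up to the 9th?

Cm11 is spelled C-Eb-G-Bb-D-F.
The 5th is G and the 9th is D.
G up to D spans 5 letter names and 7 semitones — a perfect fifth.

perfect fifth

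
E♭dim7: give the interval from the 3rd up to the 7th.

diminished fifth

The chord tones of E♭°7 are E♭ G♭ B𝄫 D𝄫.
3rd = G♭; 7th = D𝄫.
From G♭ to D𝄫: 6 semitones over a fifth = diminished.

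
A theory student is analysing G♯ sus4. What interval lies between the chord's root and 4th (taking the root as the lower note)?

G♯sus4 (G♯ sus4) is spelled G♯ C♯ D♯.
That puts G♯ below C♯.
G♯ up to C♯ spans 4 letter names and 5 semitones — a perfect fourth.

perfect 4th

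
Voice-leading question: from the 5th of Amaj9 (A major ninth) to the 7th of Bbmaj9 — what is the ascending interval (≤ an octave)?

perfect fourth

The 5th of Amaj9 (A major ninth) is E; the 7th of Bbmaj9 is A.
Counting 4 letters and 5 half steps from E gives a perfect fourth.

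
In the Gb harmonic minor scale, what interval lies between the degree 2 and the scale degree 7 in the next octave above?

Spelling the Gb harmonic minor scale: Gb Ab Bbb Cb Db Ebb F.
The degree 2 is Ab and the 7th scale degree (up an octave) is F.
From Ab to F is 21 semitones, exactly the major thirteenth.

major 13th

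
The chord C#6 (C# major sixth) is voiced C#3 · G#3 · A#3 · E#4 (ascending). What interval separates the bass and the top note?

major tenth

The outer voices are C#3 and E#4.
C# up to E# spans 10 letter names and 16 semitones — a major tenth.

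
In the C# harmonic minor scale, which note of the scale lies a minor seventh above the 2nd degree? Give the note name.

The scale is C# D# E F# G# A B#.
The 2nd degree is D#; a minor seventh above that is C# — scale degree 1.

C#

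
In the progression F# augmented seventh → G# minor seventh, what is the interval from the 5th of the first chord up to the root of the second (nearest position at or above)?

The 5th of F# augmented seventh is C##; the root of G# minor seventh is G#.
From C## to G#: 6 semitones over a fifth = diminished.

diminished fifth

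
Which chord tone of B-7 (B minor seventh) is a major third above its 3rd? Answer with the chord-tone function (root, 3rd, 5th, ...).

5th

Spelling the chord: B-D-F#-A.
The 3rd is D. A major third above D is F#.
F# is the chord's 5th.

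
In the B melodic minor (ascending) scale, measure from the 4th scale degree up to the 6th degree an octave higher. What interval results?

major tenth

The scale runs B C# D E F# G# A#.
That puts E below G#.
Counting 10 letters and 16 half steps from E gives a major tenth.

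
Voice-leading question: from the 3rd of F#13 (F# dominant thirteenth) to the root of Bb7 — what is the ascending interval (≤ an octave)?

diminished second

The 3rd of F#13 (F# dominant thirteenth) is A#; the root of Bb7 is Bb.
2 letter names make it a second; at 0 semitones (a whole step narrower than major) the quality is diminished.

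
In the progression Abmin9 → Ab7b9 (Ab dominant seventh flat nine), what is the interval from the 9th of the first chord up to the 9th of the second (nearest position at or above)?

d8

Abmin9 has Bb as its 9th, and Ab7b9 (Ab dominant seventh flat nine) has Bbb as its 9th.
Bb up to Bbb is 11 semitones, a half step narrower than a perfect octave, so the interval is diminished.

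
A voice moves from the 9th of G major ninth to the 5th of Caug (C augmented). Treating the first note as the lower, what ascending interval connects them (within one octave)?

major seventh

G major ninth has A as its 9th, and Caug (C augmented) has G♯ as its 5th.
A up to G♯ spans 7 letter names and 11 semitones — a major seventh.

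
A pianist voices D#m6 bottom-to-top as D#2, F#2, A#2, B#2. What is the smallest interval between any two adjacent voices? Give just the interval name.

major 2nd

Adjacent intervals: D#2→F#2 = minor third; F#2→A#2 = major third; A#2→B#2 = major second.
The smallest is A#2 to B#2, a major second (2 semitones).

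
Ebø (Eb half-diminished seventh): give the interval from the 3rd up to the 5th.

minor third

Eb half-diminished seventh is spelled Eb, Gb, Bbb, Db.
So we need the interval from Gb up to Bbb.
3 letter names make it a third; at 3 semitones (a half step narrower than major) the quality is minor.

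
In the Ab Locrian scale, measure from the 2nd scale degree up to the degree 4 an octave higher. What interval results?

Spelling the Ab Locrian scale: Ab Bbb Cb Db Ebb Fb Gb.
So we need the interval from Bbb up to Db.
Bbb up to Db spans 10 letter names and 16 semitones — a major tenth.

major tenth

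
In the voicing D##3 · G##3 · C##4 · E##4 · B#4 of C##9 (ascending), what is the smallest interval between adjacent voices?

major 3rd

Adjacent intervals: D##3→G##3 = perfect fourth; G##3→C##4 = perfect fourth; C##4→E##4 = major third; E##4→B#4 = diminished fifth.
The smallest is C##4 to E##4, a major third (4 semitones).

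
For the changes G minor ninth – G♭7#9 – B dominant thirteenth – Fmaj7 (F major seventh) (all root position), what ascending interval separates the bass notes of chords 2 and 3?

augmented third

The roots are G♭ and B.
3 letter names make it a third; at 5 semitones (a half step wider than major) the quality is augmented.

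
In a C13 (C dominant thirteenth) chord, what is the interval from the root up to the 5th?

perfect fifth

Spelling the chord: C, E, G, Bb, D, A.
The root is C and the 5th is G.
Counting 5 letters and 7 half steps from C gives a perfect fifth.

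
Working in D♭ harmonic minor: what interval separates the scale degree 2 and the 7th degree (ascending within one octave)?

The scale runs D♭ E♭ F♭ G♭ A♭ B𝄫 C.
The scale degree 2 is E♭ and the 7th degree is C.
E♭ up to C spans 6 letter names and 9 semitones — a major sixth.

major sixth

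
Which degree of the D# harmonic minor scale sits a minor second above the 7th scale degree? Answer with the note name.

The scale is D# E# F# G# A# B C##.
The 7th scale degree is C##; a minor second above that is D# — scale degree 1.

D#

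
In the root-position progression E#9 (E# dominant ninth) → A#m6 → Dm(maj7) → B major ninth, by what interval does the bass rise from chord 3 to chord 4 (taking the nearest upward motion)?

major sixth

The roots are D and B.
From D to B is 9 semitones, exactly the major sixth.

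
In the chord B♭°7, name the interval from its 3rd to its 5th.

The chord tones of B♭°7 are B♭, D♭, F♭, A𝄫.
3rd = D♭; 5th = F♭.
3 letter names make it a third; at 3 semitones (a half step narrower than major) the quality is minor.

minor third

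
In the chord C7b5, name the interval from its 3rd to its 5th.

C dominant seventh flat five is spelled C-E-Gb-Bb.
That puts E below Gb.
From E to Gb: 2 semitones over a third = diminished.

diminished 3rd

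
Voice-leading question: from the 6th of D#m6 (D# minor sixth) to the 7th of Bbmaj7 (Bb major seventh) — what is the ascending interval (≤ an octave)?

D#m6 (D# minor sixth) has B# as its 6th, and Bbmaj7 (Bb major seventh) has A as its 7th.
7 letter names make it a seventh; at 9 semitones (a whole step narrower than major) the quality is diminished.

diminished seventh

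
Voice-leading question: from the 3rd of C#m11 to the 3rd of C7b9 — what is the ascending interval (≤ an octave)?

The 3rd of C#m11 is E; the 3rd of C7b9 is E.
E up to E spans 1 letter names and 0 semitones — a perfect unison.

perfect unison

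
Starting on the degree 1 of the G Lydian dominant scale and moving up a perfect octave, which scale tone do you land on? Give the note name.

G

The scale is G A B C# D E F.
The degree 1 is G; a perfect octave above that is G — scale degree 1.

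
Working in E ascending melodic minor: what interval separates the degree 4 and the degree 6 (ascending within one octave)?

major third

E melodic minor: E F♯ G A B C♯ D♯.
So we need the interval from A up to C♯.
From A to C♯ is 4 semitones, exactly the major third.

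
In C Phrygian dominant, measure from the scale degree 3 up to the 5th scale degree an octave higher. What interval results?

C phrygian dominant: C D♭ E F G A♭ B♭.
The scale degree 3 is E and the degree 5 (up an octave) is G.
From E to G: 15 semitones over a tenth = minor.

minor tenth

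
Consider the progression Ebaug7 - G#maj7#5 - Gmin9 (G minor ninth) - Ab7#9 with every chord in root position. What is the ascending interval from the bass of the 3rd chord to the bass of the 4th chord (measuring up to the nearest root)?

minor second

The roots are G and Ab.
G up to Ab is 1 semitone, a half step narrower than a major second, so the interval is minor.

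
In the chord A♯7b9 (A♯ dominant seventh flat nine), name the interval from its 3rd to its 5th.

A♯7b9 (A♯ dominant seventh flat nine): A♯, C𝄪, E♯, G♯, B.
That puts C𝄪 below E♯.
C𝄪 up to E♯ is 3 semitones, a half step narrower than a major third, so the interval is minor.

minor third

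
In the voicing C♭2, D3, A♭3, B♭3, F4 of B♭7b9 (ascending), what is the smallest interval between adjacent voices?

Adjacent intervals: C♭2→D3 = augmented ninth; D3→A♭3 = diminished fifth; A♭3→B♭3 = major second; B♭3→F4 = perfect fifth.
The smallest is A♭3 to B♭3, a major second (2 semitones).

major 2nd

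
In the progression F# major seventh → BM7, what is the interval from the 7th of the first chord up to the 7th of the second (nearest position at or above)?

perfect fourth

The 7th of F# major seventh is E#; the 7th of BM7 is A#.
Counting 4 letters and 5 half steps from E# gives a perfect fourth.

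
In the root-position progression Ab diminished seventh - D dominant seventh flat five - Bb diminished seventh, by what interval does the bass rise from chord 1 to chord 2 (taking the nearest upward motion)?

augmented fourth

The roots are Ab and D.
From Ab to D: 6 semitones over a fourth = augmented.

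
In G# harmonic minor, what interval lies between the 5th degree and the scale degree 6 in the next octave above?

minor 9th

G# harmonic minor: G# A# B C# D# E F##.
So we need the interval from D# up to E.
From D# to E: 13 semitones over a ninth = minor.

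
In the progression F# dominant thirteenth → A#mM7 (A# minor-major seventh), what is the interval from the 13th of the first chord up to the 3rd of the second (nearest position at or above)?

minor seventh

The 13th of F# dominant thirteenth is D#; the 3rd of A#mM7 (A# minor-major seventh) is C#.
From D# to C#: 10 semitones over a seventh = minor.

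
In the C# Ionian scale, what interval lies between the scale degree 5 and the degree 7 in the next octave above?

major 10th

Spelling the C# Ionian scale: C# D# E# F# G# A# B#.
The scale degree 5 is G# and the 7th degree (up an octave) is B#.
From G# to B# is 16 semitones, exactly the major tenth.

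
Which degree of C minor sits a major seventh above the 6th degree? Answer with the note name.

The scale is C D Eb F G Ab Bb.
The 6th degree is Ab; a major seventh above that is G — scale degree 5.

G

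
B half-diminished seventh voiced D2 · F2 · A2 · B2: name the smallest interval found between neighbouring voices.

M2

Adjacent intervals: D2→F2 = minor third; F2→A2 = major third; A2→B2 = major second.
The smallest is A2 to B2, a major second (2 semitones).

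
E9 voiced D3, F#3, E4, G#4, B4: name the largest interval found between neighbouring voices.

minor seventh

Adjacent intervals: D3→F#3 = major third; F#3→E4 = minor seventh; E4→G#4 = major third; G#4→B4 = minor third.
The largest is F#3 to E4, a minor seventh (10 semitones).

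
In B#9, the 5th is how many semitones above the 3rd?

B#9 (B# dominant ninth): B#, D##, F##, A#, C##.
D## to F## is a minor third: 3 semitones.

3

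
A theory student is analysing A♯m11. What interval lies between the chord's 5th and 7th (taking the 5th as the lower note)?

The chord tones of A♯m11 are A♯–C♯–E♯–G♯–B♯–D♯.
5th = E♯; 7th = G♯.
3 letter names make it a third; at 3 semitones (a half step narrower than major) the quality is minor.

minor third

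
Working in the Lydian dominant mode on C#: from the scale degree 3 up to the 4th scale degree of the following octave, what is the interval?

major ninth

The scale runs C# D# E# F## G# A# B.
Scale degree 3 = E#; 4th degree (up an octave) = F##.
From E# to F## is 14 semitones, exactly the major ninth.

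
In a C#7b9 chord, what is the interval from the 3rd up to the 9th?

diminished seventh

The chord tones of C#7b9 are C# E# G# B D.
The 3rd is E# and the 9th is D.
From E# to D: 9 semitones over a seventh = diminished.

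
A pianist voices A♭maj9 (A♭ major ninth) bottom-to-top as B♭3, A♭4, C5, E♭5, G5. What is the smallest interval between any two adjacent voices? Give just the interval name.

minor third

Adjacent intervals: B♭3→A♭4 = minor seventh; A♭4→C5 = major third; C5→E♭5 = minor third; E♭5→G5 = major third.
The smallest is C5 to E♭5, a minor third (3 semitones).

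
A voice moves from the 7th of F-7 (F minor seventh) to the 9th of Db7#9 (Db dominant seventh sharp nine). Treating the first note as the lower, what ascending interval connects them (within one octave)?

The 7th of F-7 (F minor seventh) is Eb; the 9th of Db7#9 (Db dominant seventh sharp nine) is E.
1 letter names make it a unison; at 1 semitone (a half step wider than perfect) the quality is augmented.

augmented 1st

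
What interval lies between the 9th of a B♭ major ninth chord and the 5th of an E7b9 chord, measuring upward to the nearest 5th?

B♭ major ninth has C as its 9th, and E7b9 has B as its 5th.
C up to B spans 7 letter names and 11 semitones — a major seventh.

major seventh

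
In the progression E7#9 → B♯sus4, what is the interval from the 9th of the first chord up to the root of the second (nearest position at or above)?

E7#9 has F𝄪 as its 9th, and B♯sus4 has B♯ as its root.
From F𝄪 to B♯ is 5 semitones, exactly the perfect fourth.

perfect fourth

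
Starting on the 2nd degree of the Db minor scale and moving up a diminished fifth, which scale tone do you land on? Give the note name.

The scale is Db Eb Fb Gb Ab Bbb Cb.
The 2nd degree is Eb; a diminished fifth above that is Bbb — scale degree 6.

Bbb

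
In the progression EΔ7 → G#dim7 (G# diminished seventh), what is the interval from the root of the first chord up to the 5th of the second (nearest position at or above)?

EΔ7 has E as its root, and G#dim7 (G# diminished seventh) has D as its 5th.
7 letter names make it a seventh; at 10 semitones (a half step narrower than major) the quality is minor.

minor seventh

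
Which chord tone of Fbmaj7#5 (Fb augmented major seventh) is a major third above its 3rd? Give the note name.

C

Fb+maj7 (Fb augmented major seventh) is spelled Fb–Ab–C–Eb.
The 3rd is Ab. A major third above Ab is C.
C is the chord's 5th.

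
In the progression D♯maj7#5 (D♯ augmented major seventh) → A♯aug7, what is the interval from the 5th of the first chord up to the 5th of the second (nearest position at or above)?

D♯maj7#5 (D♯ augmented major seventh) has A𝄪 as its 5th, and A♯aug7 has E𝄪 as its 5th.
From A𝄪 to E𝄪 is 7 semitones, exactly the perfect fifth.

perfect fifth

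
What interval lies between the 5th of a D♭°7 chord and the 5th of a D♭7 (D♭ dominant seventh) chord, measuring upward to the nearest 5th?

augmented 1st

The 5th of D♭°7 is A𝄫; the 5th of D♭7 (D♭ dominant seventh) is A♭.
From A𝄫 to A♭: 1 semitone over a unison = augmented.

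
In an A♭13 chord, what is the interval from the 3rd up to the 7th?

diminished fifth

The chord tones of A♭ dominant thirteenth are A♭ C E♭ G♭ B♭ F.
So we need the interval from C up to G♭.
C up to G♭ is 6 semitones, a half step narrower than a perfect fifth, so the interval is diminished.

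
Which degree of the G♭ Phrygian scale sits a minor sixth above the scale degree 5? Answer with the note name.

Bbb

The scale is G♭ A𝄫 B𝄫 C♭ D♭ E𝄫 F♭.
The scale degree 5 is D♭; a minor sixth above that is B𝄫 — scale degree 3.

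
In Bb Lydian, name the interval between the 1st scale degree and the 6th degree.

major 6th

Spelling Bb Lydian: Bb C D E F G A.
1st scale degree = Bb; 6th degree = G.
Counting 6 letters and 9 half steps from Bb gives a major sixth.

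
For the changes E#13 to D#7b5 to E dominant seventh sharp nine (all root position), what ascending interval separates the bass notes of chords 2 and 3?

The roots are D# and E.
2 letter names make it a second; at 1 semitone (a half step narrower than major) the quality is minor.

minor second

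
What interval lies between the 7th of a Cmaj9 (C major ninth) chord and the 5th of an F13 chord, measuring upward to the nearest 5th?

minor second

Cmaj9 (C major ninth) has B as its 7th, and F13 has C as its 5th.
2 letter names make it a second; at 1 semitone (a half step narrower than major) the quality is minor.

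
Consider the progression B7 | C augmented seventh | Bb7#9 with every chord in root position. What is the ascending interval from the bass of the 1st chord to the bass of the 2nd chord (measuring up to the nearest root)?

The roots are B and C.
B up to C is 1 semitone, a half step narrower than a major second, so the interval is minor.

minor second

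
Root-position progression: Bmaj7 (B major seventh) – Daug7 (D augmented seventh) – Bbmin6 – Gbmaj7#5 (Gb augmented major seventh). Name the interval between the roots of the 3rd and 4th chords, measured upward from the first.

minor sixth

The roots are Bb and Gb.
6 letter names make it a sixth; at 8 semitones (a half step narrower than major) the quality is minor.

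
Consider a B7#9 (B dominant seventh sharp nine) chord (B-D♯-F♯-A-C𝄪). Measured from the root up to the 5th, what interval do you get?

perfect fifth

The root is B and the 5th is F♯.
B up to F♯ spans 5 letter names and 7 semitones — a perfect fifth.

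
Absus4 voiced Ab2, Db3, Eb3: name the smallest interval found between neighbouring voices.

Adjacent intervals: Ab2→Db3 = perfect fourth; Db3→Eb3 = major second.
The smallest is Db3 to Eb3, a major second (2 semitones).

major second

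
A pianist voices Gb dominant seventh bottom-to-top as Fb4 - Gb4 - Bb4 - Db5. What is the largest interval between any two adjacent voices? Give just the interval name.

Adjacent intervals: Fb4→Gb4 = major second; Gb4→Bb4 = major third; Bb4→Db5 = minor third.
The largest is Gb4 to Bb4, a major third (4 semitones).

M3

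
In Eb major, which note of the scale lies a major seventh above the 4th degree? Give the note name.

The scale is Eb F G Ab Bb C D.
The 4th degree is Ab; a major seventh above that is G — scale degree 3.

G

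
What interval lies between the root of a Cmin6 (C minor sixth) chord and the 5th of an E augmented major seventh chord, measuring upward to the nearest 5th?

A7

Cmin6 (C minor sixth) has C as its root, and E augmented major seventh has B# as its 5th.
7 letter names make it a seventh; at 12 semitones (a half step wider than major) the quality is augmented.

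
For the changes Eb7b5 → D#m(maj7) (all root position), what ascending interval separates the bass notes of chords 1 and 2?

augmented 7th

The roots are Eb and D#.
7 letter names make it a seventh; at 12 semitones (a half step wider than major) the quality is augmented.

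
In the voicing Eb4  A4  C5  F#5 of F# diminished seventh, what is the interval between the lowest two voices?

augmented 4th

Those voices are Eb4 and A4.
Eb up to A is 6 semitones, a half step wider than a perfect fourth, so the interval is augmented.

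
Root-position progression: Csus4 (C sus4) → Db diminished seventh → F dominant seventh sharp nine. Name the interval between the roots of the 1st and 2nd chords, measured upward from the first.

minor second

The roots are C and Db.
2 letter names make it a second; at 1 semitone (a half step narrower than major) the quality is minor.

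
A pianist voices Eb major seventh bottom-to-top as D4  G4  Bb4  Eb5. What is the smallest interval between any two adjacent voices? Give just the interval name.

minor 3rd

Adjacent intervals: D4→G4 = perfect fourth; G4→Bb4 = minor third; Bb4→Eb5 = perfect fourth.
The smallest is G4 to Bb4, a minor third (3 semitones).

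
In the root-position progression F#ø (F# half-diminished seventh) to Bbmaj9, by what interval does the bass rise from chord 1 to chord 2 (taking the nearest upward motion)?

The roots are F# and Bb.
F# up to Bb is 4 semitones, a half step narrower than a perfect fourth, so the interval is diminished.

diminished fourth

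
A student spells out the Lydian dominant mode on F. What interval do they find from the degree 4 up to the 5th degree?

F lydian dominant: F G A B C D E♭.
Degree 4 = B; 5th scale degree = C.
From B to C: 1 semitone over a second = minor.

minor second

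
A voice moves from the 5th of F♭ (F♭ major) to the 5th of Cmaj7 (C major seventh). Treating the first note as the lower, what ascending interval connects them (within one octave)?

F♭ (F♭ major) has C♭ as its 5th, and Cmaj7 (C major seventh) has G as its 5th.
5 letter names make it a fifth; at 8 semitones (a half step wider than perfect) the quality is augmented.

augmented 5th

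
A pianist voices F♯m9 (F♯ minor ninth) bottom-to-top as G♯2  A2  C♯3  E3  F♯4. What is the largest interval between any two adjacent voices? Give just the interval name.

Adjacent intervals: G♯2→A2 = minor second; A2→C♯3 = major third; C♯3→E3 = minor third; E3→F♯4 = major ninth.
The largest is E3 to F♯4, a major ninth (14 semitones).

major ninth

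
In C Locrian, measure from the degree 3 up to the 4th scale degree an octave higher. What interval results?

The scale runs C D♭ E♭ F G♭ A♭ B♭.
Degree 3 = E♭; scale degree 4 (up an octave) = F.
From E♭ to F is 14 semitones, exactly the major ninth.

major ninth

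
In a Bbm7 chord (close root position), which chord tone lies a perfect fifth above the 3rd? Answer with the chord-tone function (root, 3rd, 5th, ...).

The chord tones of Bb-7 (Bb minor seventh) are Bb-Db-F-Ab.
The 3rd is Db. A perfect fifth above Db is Ab.
Ab is the chord's 7th.

7th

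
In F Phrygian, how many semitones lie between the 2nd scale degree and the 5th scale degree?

The scale is F G♭ A♭ B♭ C D♭ E♭.
G♭ up to C is an augmented fourth — 6 semitones.

6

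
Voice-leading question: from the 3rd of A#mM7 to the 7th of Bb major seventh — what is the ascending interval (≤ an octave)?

The 3rd of A#mM7 is C#; the 7th of Bb major seventh is A.
6 letter names make it a sixth; at 8 semitones (a half step narrower than major) the quality is minor.

minor sixth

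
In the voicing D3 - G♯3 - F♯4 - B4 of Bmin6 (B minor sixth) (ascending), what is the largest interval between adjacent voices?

minor 7th

Adjacent intervals: D3→G♯3 = augmented fourth; G♯3→F♯4 = minor seventh; F♯4→B4 = perfect fourth.
The largest is G♯3 to F♯4, a minor seventh (10 semitones).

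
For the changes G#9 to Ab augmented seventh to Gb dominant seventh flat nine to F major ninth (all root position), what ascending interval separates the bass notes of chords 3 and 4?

The roots are Gb and F.
Counting 7 letters and 11 half steps from Gb gives a major seventh.

major 7th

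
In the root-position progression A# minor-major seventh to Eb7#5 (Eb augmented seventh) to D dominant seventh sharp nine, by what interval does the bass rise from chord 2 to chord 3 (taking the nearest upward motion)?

M7

The roots are Eb and D.
From Eb to D is 11 semitones, exactly the major seventh.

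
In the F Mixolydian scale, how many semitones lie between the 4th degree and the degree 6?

The scale is F G A B♭ C D E♭.
B♭ up to D is a major third — 4 semitones.

4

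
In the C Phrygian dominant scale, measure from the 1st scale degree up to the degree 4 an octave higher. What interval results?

perfect eleventh

Spelling the C Phrygian dominant scale: C Db E F G Ab Bb.
So we need the interval from C up to F.
From C to F is 17 semitones, exactly the perfect eleventh.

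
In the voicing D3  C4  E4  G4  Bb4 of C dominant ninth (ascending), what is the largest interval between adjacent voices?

minor seventh

Adjacent intervals: D3→C4 = minor seventh; C4→E4 = major third; E4→G4 = minor third; G4→Bb4 = minor third.
The largest is D3 to C4, a minor seventh (10 semitones).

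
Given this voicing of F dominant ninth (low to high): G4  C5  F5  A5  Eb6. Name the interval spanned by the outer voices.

minor thirteenth

The outer voices are G4 and Eb6.
13 letter names make it a thirteenth; at 20 semitones (a half step narrower than major) the quality is minor.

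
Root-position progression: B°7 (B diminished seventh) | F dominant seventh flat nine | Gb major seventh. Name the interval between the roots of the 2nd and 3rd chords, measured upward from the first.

minor 2nd

The roots are F and Gb.
F up to Gb is 1 semitone, a half step narrower than a major second, so the interval is minor.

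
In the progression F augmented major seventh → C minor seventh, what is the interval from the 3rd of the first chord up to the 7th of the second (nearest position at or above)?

The 3rd of F augmented major seventh is A; the 7th of C minor seventh is B♭.
2 letter names make it a second; at 1 semitone (a half step narrower than major) the quality is minor.

m2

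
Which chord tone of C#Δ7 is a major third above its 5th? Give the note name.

B#

The chord tones of C#maj7 are C#, E#, G#, B#.
The 5th is G#. A major third above G# is B#.
B# is the chord's 7th.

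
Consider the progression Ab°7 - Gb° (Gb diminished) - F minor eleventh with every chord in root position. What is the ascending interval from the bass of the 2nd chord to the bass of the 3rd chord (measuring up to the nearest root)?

M7

The roots are Gb and F.
Gb up to F spans 7 letter names and 11 semitones — a major seventh.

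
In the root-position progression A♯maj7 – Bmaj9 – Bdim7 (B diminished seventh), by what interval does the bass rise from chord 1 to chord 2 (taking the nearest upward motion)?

minor second

The roots are A♯ and B.
2 letter names make it a second; at 1 semitone (a half step narrower than major) the quality is minor.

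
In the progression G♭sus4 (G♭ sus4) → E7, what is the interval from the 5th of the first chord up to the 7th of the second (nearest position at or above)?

The 5th of G♭sus4 (G♭ sus4) is D♭; the 7th of E7 is D.
1 letter names make it a unison; at 1 semitone (a half step wider than perfect) the quality is augmented.

A1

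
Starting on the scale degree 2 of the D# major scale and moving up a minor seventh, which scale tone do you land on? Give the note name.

The scale is D# E# F## G# A# B# C##.
The scale degree 2 is E#; a minor seventh above that is D# — scale degree 1.

D#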